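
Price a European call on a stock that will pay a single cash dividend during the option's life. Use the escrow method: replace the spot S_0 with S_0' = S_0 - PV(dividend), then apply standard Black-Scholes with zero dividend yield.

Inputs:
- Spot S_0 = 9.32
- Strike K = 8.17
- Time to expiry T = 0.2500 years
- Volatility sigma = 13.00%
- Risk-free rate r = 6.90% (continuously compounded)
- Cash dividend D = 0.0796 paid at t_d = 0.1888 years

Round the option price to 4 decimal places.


Answer: Price = 1.2142

Derivation:
PV(D) = D * exp(-r * t_d) = 0.0796 * 0.98705729 = 0.07856976
S_0' = S_0 - PV(D) = 9.3200 - 0.07856976 = 9.24143024
d1 = (ln(S_0'/K) + (r + sigma^2/2)*T) / (sigma*sqrt(T)) = 2.19369620
d2 = d1 - sigma*sqrt(T) = 2.12869620
exp(-rT) = 0.98289793
N(d1) = 0.98587137; N(d2) = 0.98336030
C = S_0' * N(d1) - K * exp(-rT) * N(d2) = 9.24143024 * 0.98587137 - 8.1700 * 0.98289793 * 0.98336030 = 1.2142


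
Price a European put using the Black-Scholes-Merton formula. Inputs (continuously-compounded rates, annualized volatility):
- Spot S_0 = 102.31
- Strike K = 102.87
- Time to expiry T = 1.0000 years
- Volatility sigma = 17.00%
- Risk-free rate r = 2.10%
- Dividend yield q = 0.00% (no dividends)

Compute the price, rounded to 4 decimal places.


Answer: Price = 6.1167

Derivation:
d1 = (ln(S/K) + (r - q + 0.5*sigma^2) * T) / (sigma * sqrt(T)) = 0.17641979
d2 = d1 - sigma * sqrt(T) = 0.00641979
exp(-rT) = 0.97921896; exp(-qT) = 1.00000000
P = K * exp(-rT) * N(-d2) - S_0 * exp(-qT) * N(-d1)
N(-d1) = 0.42998208; N(-d2) = 0.49743889
P = 102.8700 * 0.97921896 * 0.49743889 - 102.3100 * 1.00000000 * 0.42998208 = 6.1167


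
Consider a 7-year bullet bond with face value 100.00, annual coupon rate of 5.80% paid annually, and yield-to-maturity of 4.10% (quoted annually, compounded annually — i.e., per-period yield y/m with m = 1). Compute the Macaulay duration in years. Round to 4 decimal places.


Coupon per period c = face * coupon_rate / m = 5.800000
Periods per year m = 1; per-period yield y/m = 0.041000
Number of cashflows N = 7
Cashflows (t years, CF_t, discount factor 1/(1+y/m)^(m*t), PV):
  t = 1.0000: CF_t = 5.800000, DF = 0.960615, PV = 5.571566
  t = 2.0000: CF_t = 5.800000, DF = 0.922781, PV = 5.352129
  t = 3.0000: CF_t = 5.800000, DF = 0.886437, PV = 5.141334
  t = 4.0000: CF_t = 5.800000, DF = 0.851524, PV = 4.938841
  t = 5.0000: CF_t = 5.800000, DF = 0.817987, PV = 4.744324
  t = 6.0000: CF_t = 5.800000, DF = 0.785770, PV = 4.557468
  t = 7.0000: CF_t = 105.800000, DF = 0.754823, PV = 79.860231
Price P = sum_t PV_t = 110.165892
Macaulay numerator sum_t t * PV_t:
  t * PV_t at t = 1.0000: 5.571566
  t * PV_t at t = 2.0000: 10.704257
  t * PV_t at t = 3.0000: 15.424002
  t * PV_t at t = 4.0000: 19.755365
  t * PV_t at t = 5.0000: 23.721620
  t * PV_t at t = 6.0000: 27.344807
  t * PV_t at t = 7.0000: 559.021616
Macaulay duration D = (sum_t t * PV_t) / P = 661.543233 / 110.165892 = 6.004973

Answer: Macaulay duration = 6.0050 years


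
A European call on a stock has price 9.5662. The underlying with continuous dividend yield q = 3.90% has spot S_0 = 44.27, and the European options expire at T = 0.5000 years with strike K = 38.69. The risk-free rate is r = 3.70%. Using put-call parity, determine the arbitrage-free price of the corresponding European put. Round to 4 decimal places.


Answer: Put price = 4.1319

Derivation:
Put-call parity: C - P = S_0 * exp(-qT) - K * exp(-rT).
S_0 * exp(-qT) = 44.2700 * 0.98068890 = 43.41509739
K * exp(-rT) = 38.6900 * 0.98167007 = 37.98081519
P = C - S*exp(-qT) + K*exp(-rT)
P = 9.5662 - 43.41509739 + 37.98081519 = 4.1319


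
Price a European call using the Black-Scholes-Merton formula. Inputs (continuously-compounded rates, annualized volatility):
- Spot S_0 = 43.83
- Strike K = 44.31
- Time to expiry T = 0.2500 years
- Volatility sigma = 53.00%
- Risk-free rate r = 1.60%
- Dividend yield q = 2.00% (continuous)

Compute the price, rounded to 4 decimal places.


Answer: Price = 4.3684

Derivation:
d1 = (ln(S/K) + (r - q + 0.5*sigma^2) * T) / (sigma * sqrt(T)) = 0.08762502
d2 = d1 - sigma * sqrt(T) = -0.17737498
exp(-rT) = 0.99600799; exp(-qT) = 0.99501248
C = S_0 * exp(-qT) * N(d1) - K * exp(-rT) * N(d2)
N(d1) = 0.53491264; N(d2) = 0.42960693
C = 43.8300 * 0.99501248 * 0.53491264 - 44.3100 * 0.99600799 * 0.42960693 = 4.3684


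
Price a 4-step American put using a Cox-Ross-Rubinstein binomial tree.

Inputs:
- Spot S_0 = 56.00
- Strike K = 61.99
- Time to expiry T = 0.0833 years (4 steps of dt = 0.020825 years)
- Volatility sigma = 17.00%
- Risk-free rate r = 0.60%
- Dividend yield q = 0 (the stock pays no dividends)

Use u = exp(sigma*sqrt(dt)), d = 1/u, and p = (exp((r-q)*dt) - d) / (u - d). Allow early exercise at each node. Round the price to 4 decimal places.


dt = T/N = 0.020825
u = exp(sigma*sqrt(dt)) = 1.024836; d = 1/u = 0.975766
p = (exp((r-q)*dt) - d) / (u - d) = 0.496414
Discount per step: exp(-r*dt) = 0.999875
Stock lattice S(k, i) with i counting down-moves:
  k=0: S(0,0) = 56.0000
  k=1: S(1,0) = 57.3908; S(1,1) = 54.6429
  k=2: S(2,0) = 58.8162; S(2,1) = 56.0000; S(2,2) = 53.3187
  k=3: S(3,0) = 60.2769; S(3,1) = 57.3908; S(3,2) = 54.6429; S(3,3) = 52.0266
  k=4: S(4,0) = 61.7739; S(4,1) = 58.8162; S(4,2) = 56.0000; S(4,3) = 53.3187; S(4,4) = 50.7657
Terminal payoffs V(N, i) = max(K - S_T, 0):
  V(4,0) = 0.216059; V(4,1) = 3.173840; V(4,2) = 5.990000; V(4,3) = 8.671320; V(4,4) = 11.224257
Backward induction: V(k, i) = exp(-r*dt) * [p * V(k+1, i) + (1-p) * V(k+1, i+1)]; then take max(V_cont, immediate exercise) for American.
  V(3,0) = exp(-r*dt) * [p*0.216059 + (1-p)*3.173840] = 1.705344; exercise = 1.713089; V(3,0) = max -> 1.713089
  V(3,1) = exp(-r*dt) * [p*3.173840 + (1-p)*5.990000] = 4.591446; exercise = 4.599191; V(3,1) = max -> 4.599191
  V(3,2) = exp(-r*dt) * [p*5.990000 + (1-p)*8.671320] = 7.339359; exercise = 7.347104; V(3,2) = max -> 7.347104
  V(3,3) = exp(-r*dt) * [p*8.671320 + (1-p)*11.224257] = 9.955700; exercise = 9.963445; V(3,3) = max -> 9.963445
  V(2,0) = exp(-r*dt) * [p*1.713089 + (1-p)*4.599191] = 3.166095; exercise = 3.173840; V(2,0) = max -> 3.173840
  V(2,1) = exp(-r*dt) * [p*4.599191 + (1-p)*7.347104] = 5.982255; exercise = 5.990000; V(2,1) = max -> 5.990000
  V(2,2) = exp(-r*dt) * [p*7.347104 + (1-p)*9.963445] = 8.663575; exercise = 8.671320; V(2,2) = max -> 8.671320
  V(1,0) = exp(-r*dt) * [p*3.173840 + (1-p)*5.990000] = 4.591446; exercise = 4.599191; V(1,0) = max -> 4.599191
  V(1,1) = exp(-r*dt) * [p*5.990000 + (1-p)*8.671320] = 7.339359; exercise = 7.347104; V(1,1) = max -> 7.347104
  V(0,0) = exp(-r*dt) * [p*4.599191 + (1-p)*7.347104] = 5.982255; exercise = 5.990000; V(0,0) = max -> 5.990000

Answer: Price = V(0,0) = 5.9900


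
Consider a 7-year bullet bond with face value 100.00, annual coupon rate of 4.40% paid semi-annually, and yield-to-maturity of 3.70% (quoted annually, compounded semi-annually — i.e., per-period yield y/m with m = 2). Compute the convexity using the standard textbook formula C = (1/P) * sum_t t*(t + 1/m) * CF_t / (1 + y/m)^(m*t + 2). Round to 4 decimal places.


Coupon per period c = face * coupon_rate / m = 2.200000
Periods per year m = 2; per-period yield y/m = 0.018500
Number of cashflows N = 14
Cashflows (t years, CF_t, discount factor 1/(1+y/m)^(m*t), PV):
  t = 0.5000: CF_t = 2.200000, DF = 0.981836, PV = 2.160039
  t = 1.0000: CF_t = 2.200000, DF = 0.964002, PV = 2.120804
  t = 1.5000: CF_t = 2.200000, DF = 0.946492, PV = 2.082282
  t = 2.0000: CF_t = 2.200000, DF = 0.929300, PV = 2.044460
  t = 2.5000: CF_t = 2.200000, DF = 0.912420, PV = 2.007324
  t = 3.0000: CF_t = 2.200000, DF = 0.895847, PV = 1.970863
  t = 3.5000: CF_t = 2.200000, DF = 0.879575, PV = 1.935065
  t = 4.0000: CF_t = 2.200000, DF = 0.863598, PV = 1.899916
  t = 4.5000: CF_t = 2.200000, DF = 0.847912, PV = 1.865406
  t = 5.0000: CF_t = 2.200000, DF = 0.832510, PV = 1.831523
  t = 5.5000: CF_t = 2.200000, DF = 0.817389, PV = 1.798255
  t = 6.0000: CF_t = 2.200000, DF = 0.802542, PV = 1.765592
  t = 6.5000: CF_t = 2.200000, DF = 0.787964, PV = 1.733522
  t = 7.0000: CF_t = 102.200000, DF = 0.773652, PV = 79.067213
Price P = sum_t PV_t = 104.282263
Convexity numerator sum_t t*(t + 1/m) * CF_t / (1+y/m)^(m*t + 2):
  t = 0.5000: term = 1.041141
  t = 1.0000: term = 3.066690
  t = 1.5000: term = 6.021973
  t = 2.0000: term = 9.854316
  t = 2.5000: term = 14.512984
  t = 3.0000: term = 19.949119
  t = 3.5000: term = 26.115685
  t = 4.0000: term = 32.967412
  t = 4.5000: term = 40.460741
  t = 5.0000: term = 48.553772
  t = 5.5000: term = 57.206211
  t = 6.0000: term = 66.379323
  t = 6.5000: term = 76.035880
  t = 7.0000: term = 4001.599921
Convexity = (1/P) * sum = 4403.765167 / 104.282263 = 42.229283

Answer: Convexity = 42.2293


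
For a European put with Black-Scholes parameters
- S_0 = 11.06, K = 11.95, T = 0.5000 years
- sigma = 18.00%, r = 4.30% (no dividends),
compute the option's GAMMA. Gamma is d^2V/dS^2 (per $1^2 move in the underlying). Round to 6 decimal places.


d1 = -0.3755230591; d2 = -0.5028022797
phi(d1) = 0.3717821118; exp(-qT) = 1.0000000000; exp(-rT) = 0.9787294775
Gamma = exp(-qT) * phi(d1) / (S * sigma * sqrt(T)) = 1.0000000000 * 0.3717821118 / (11.0600 * 0.1800 * 0.7071067812) = 0.264105

Answer: Gamma = 0.264105


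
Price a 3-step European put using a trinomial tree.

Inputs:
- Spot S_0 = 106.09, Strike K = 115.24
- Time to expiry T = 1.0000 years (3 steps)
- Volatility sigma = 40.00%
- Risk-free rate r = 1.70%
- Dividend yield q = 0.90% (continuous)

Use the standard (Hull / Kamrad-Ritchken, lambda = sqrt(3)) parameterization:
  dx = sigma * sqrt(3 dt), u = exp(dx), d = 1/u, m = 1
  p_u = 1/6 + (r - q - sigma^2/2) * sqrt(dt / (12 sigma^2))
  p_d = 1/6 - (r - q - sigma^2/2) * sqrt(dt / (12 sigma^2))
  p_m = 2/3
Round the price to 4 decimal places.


dt = T/N = 0.333333; dx = sigma*sqrt(3*dt) = 0.400000
u = exp(dx) = 1.491825; d = 1/u = 0.670320
p_u = 0.136667, p_m = 0.666667, p_d = 0.196667
Discount per step: exp(-r*dt) = 0.994349
Stock lattice S(k, j) with j the centered position index:
  k=0: S(0,+0) = 106.0900
  k=1: S(1,-1) = 71.1143; S(1,+0) = 106.0900; S(1,+1) = 158.2677
  k=2: S(2,-2) = 47.6693; S(2,-1) = 71.1143; S(2,+0) = 106.0900; S(2,+1) = 158.2677; S(2,+2) = 236.1076
  k=3: S(3,-3) = 31.9537; S(3,-2) = 47.6693; S(3,-1) = 71.1143; S(3,+0) = 106.0900; S(3,+1) = 158.2677; S(3,+2) = 236.1076; S(3,+3) = 352.2312
Terminal payoffs V(N, j) = max(K - S_T, 0):
  V(3,-3) = 83.286306; V(3,-2) = 67.570690; V(3,-1) = 44.125746; V(3,+0) = 9.150000; V(3,+1) = 0.000000; V(3,+2) = 0.000000; V(3,+3) = 0.000000
Backward induction: V(k, j) = exp(-r*dt) * [p_u * V(k+1, j+1) + p_m * V(k+1, j) + p_d * V(k+1, j-1)]
  V(2,-2) = exp(-r*dt) * [p_u*44.125746 + p_m*67.570690 + p_d*83.286306] = 67.076109
  V(2,-1) = exp(-r*dt) * [p_u*9.150000 + p_m*44.125746 + p_d*67.570690] = 43.708184
  V(2,+0) = exp(-r*dt) * [p_u*0.000000 + p_m*9.150000 + p_d*44.125746] = 14.694558
  V(2,+1) = exp(-r*dt) * [p_u*0.000000 + p_m*0.000000 + p_d*9.150000] = 1.789332
  V(2,+2) = exp(-r*dt) * [p_u*0.000000 + p_m*0.000000 + p_d*0.000000] = 0.000000
  V(1,-1) = exp(-r*dt) * [p_u*14.694558 + p_m*43.708184 + p_d*67.076109] = 44.088138
  V(1,+0) = exp(-r*dt) * [p_u*1.789332 + p_m*14.694558 + p_d*43.708184] = 18.531547
  V(1,+1) = exp(-r*dt) * [p_u*0.000000 + p_m*1.789332 + p_d*14.694558] = 4.059747
  V(0,+0) = exp(-r*dt) * [p_u*4.059747 + p_m*18.531547 + p_d*44.088138] = 21.457924

Answer: Price = V(0,0) = 21.4579


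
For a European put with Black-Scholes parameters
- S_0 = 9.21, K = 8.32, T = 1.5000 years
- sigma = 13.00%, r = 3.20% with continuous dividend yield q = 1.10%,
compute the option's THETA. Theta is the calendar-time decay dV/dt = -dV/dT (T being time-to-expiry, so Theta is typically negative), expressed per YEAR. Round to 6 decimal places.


d1 = 0.9157486205; d2 = 0.7565317872
phi(d1) = 0.2623078930; exp(-qT) = 0.9836353794; exp(-rT) = 0.9531337871
Theta = -S*exp(-qT)*phi(d1)*sigma/(2*sqrt(T)) + r*K*exp(-rT)*N(-d2) - q*S*exp(-qT)*N(-d1)
N(-d1) = 0.1798993787; N(-d2) = 0.2246652108; sqrt(T) = 1.2247448714
Term 1 = -9.2100 * 0.9836353794 * 0.2623078930 * 0.1300 / (2 * 1.2247448714) = -0.1261167752
Term 2 = 0.0320 * 8.3200 * 0.9531337871 * 0.2246652108 = 0.0570115695
Term 3 = -0.0110 * 9.2100 * 0.9836353794 * 0.1798993787 = -0.0179273509
Theta = -0.1261167752 + (0.0570115695) + (-0.0179273509) = -0.087033

Answer: Theta = -0.087033


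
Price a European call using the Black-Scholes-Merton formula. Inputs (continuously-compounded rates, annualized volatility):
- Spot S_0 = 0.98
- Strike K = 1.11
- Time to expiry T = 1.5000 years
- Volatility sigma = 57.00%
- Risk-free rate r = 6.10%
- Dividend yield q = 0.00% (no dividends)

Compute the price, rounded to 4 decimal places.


d1 = (ln(S/K) + (r - q + 0.5*sigma^2) * T) / (sigma * sqrt(T)) = 0.30169159
d2 = d1 - sigma * sqrt(T) = -0.39641299
exp(-rT) = 0.91256132; exp(-qT) = 1.00000000
C = S_0 * exp(-qT) * N(d1) - K * exp(-rT) * N(d2)
N(d1) = 0.61855641; N(d2) = 0.34590019
C = 0.9800 * 1.00000000 * 0.61855641 - 1.1100 * 0.91256132 * 0.34590019 = 0.2558

Answer: Price = 0.2558


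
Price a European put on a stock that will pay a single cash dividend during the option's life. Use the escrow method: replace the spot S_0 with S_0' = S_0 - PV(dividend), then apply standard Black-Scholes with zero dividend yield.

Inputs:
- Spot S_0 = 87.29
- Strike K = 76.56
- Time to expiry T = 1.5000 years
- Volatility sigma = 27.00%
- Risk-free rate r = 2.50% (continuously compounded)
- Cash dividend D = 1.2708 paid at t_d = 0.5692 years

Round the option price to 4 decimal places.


PV(D) = D * exp(-r * t_d) = 1.2708 * 0.98587077 = 1.25284457
S_0' = S_0 - PV(D) = 87.2900 - 1.25284457 = 86.03715543
d1 = (ln(S_0'/K) + (r + sigma^2/2)*T) / (sigma*sqrt(T)) = 0.63166442
d2 = d1 - sigma*sqrt(T) = 0.30098331
exp(-rT) = 0.96319442
N(-d1) = 0.26380309; N(-d2) = 0.38171361
P = K * exp(-rT) * N(-d2) - S_0' * N(-d1) = 76.5600 * 0.96319442 * 0.38171361 - 86.03715543 * 0.26380309 = 5.4515

Answer: Price = 5.4515


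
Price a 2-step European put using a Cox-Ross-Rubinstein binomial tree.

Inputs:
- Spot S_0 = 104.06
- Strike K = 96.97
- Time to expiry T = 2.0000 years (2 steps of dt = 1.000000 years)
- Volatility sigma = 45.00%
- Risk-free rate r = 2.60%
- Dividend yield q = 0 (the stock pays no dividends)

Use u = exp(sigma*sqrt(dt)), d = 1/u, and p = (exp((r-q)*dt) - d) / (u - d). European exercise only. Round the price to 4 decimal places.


Answer: Price = V(0,0) = 17.5976

Derivation:
dt = T/N = 1.000000
u = exp(sigma*sqrt(dt)) = 1.568312; d = 1/u = 0.637628
p = (exp((r-q)*dt) - d) / (u - d) = 0.417664
Discount per step: exp(-r*dt) = 0.974335
Stock lattice S(k, i) with i counting down-moves:
  k=0: S(0,0) = 104.0600
  k=1: S(1,0) = 163.1986; S(1,1) = 66.3516
  k=2: S(2,0) = 255.9463; S(2,1) = 104.0600; S(2,2) = 42.3076
Terminal payoffs V(N, i) = max(K - S_T, 0):
  V(2,0) = 0.000000; V(2,1) = 0.000000; V(2,2) = 54.662361
Backward induction: V(k, i) = exp(-r*dt) * [p * V(k+1, i) + (1-p) * V(k+1, i+1)].
  V(1,0) = exp(-r*dt) * [p*0.000000 + (1-p)*0.000000] = 0.000000
  V(1,1) = exp(-r*dt) * [p*0.000000 + (1-p)*54.662361] = 31.014923
  V(0,0) = exp(-r*dt) * [p*0.000000 + (1-p)*31.014923] = 17.597583


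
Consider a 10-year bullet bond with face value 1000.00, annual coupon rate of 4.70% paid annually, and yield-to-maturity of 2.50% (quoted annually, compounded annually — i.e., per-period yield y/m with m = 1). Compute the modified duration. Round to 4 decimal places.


Answer: Modified duration = 8.1733

Derivation:
Coupon per period c = face * coupon_rate / m = 47.000000
Periods per year m = 1; per-period yield y/m = 0.025000
Number of cashflows N = 10
Cashflows (t years, CF_t, discount factor 1/(1+y/m)^(m*t), PV):
  t = 1.0000: CF_t = 47.000000, DF = 0.975610, PV = 45.853659
  t = 2.0000: CF_t = 47.000000, DF = 0.951814, PV = 44.735277
  t = 3.0000: CF_t = 47.000000, DF = 0.928599, PV = 43.644172
  t = 4.0000: CF_t = 47.000000, DF = 0.905951, PV = 42.579680
  t = 5.0000: CF_t = 47.000000, DF = 0.883854, PV = 41.541152
  t = 6.0000: CF_t = 47.000000, DF = 0.862297, PV = 40.527953
  t = 7.0000: CF_t = 47.000000, DF = 0.841265, PV = 39.539466
  t = 8.0000: CF_t = 47.000000, DF = 0.820747, PV = 38.575089
  t = 9.0000: CF_t = 47.000000, DF = 0.800728, PV = 37.634233
  t = 10.0000: CF_t = 1047.000000, DF = 0.781198, PV = 817.914727
Price P = sum_t PV_t = 1192.545406
First compute Macaulay numerator sum_t t * PV_t:
  t * PV_t at t = 1.0000: 45.853659
  t * PV_t at t = 2.0000: 89.470553
  t * PV_t at t = 3.0000: 130.932517
  t * PV_t at t = 4.0000: 170.318721
  t * PV_t at t = 5.0000: 207.705758
  t * PV_t at t = 6.0000: 243.167716
  t * PV_t at t = 7.0000: 276.776262
  t * PV_t at t = 8.0000: 308.600711
  t * PV_t at t = 9.0000: 338.708097
  t * PV_t at t = 10.0000: 8179.147266
Macaulay duration D = 9990.681260 / 1192.545406 = 8.377611
Modified duration = D / (1 + y/m) = 8.377611 / (1 + 0.025000) = 8.173279


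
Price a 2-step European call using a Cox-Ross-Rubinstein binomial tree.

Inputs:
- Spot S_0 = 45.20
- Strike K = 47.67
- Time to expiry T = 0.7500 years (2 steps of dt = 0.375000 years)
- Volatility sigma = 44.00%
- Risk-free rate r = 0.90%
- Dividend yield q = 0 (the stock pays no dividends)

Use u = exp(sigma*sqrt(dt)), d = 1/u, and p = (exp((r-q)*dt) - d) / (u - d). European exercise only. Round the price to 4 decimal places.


Answer: Price = V(0,0) = 5.7121

Derivation:
dt = T/N = 0.375000
u = exp(sigma*sqrt(dt)) = 1.309236; d = 1/u = 0.763804
p = (exp((r-q)*dt) - d) / (u - d) = 0.439242
Discount per step: exp(-r*dt) = 0.996631
Stock lattice S(k, i) with i counting down-moves:
  k=0: S(0,0) = 45.2000
  k=1: S(1,0) = 59.1775; S(1,1) = 34.5239
  k=2: S(2,0) = 77.4773; S(2,1) = 45.2000; S(2,2) = 26.3695
Terminal payoffs V(N, i) = max(S_T - K, 0):
  V(2,0) = 29.807288; V(2,1) = 0.000000; V(2,2) = 0.000000
Backward induction: V(k, i) = exp(-r*dt) * [p * V(k+1, i) + (1-p) * V(k+1, i+1)].
  V(1,0) = exp(-r*dt) * [p*29.807288 + (1-p)*0.000000] = 13.048495
  V(1,1) = exp(-r*dt) * [p*0.000000 + (1-p)*0.000000] = 0.000000
  V(0,0) = exp(-r*dt) * [p*13.048495 + (1-p)*0.000000] = 5.712134


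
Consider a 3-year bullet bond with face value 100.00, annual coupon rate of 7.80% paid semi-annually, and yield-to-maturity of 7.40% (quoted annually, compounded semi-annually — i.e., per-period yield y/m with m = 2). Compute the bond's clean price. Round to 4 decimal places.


Answer: Price = 101.0587

Derivation:
Coupon per period c = face * coupon_rate / m = 3.900000
Periods per year m = 2; per-period yield y/m = 0.037000
Number of cashflows N = 6
Cashflows (t years, CF_t, discount factor 1/(1+y/m)^(m*t), PV):
  t = 0.5000: CF_t = 3.900000, DF = 0.964320, PV = 3.760849
  t = 1.0000: CF_t = 3.900000, DF = 0.929913, PV = 3.626662
  t = 1.5000: CF_t = 3.900000, DF = 0.896734, PV = 3.497263
  t = 2.0000: CF_t = 3.900000, DF = 0.864739, PV = 3.372482
  t = 2.5000: CF_t = 3.900000, DF = 0.833885, PV = 3.252152
  t = 3.0000: CF_t = 103.900000, DF = 0.804132, PV = 83.549337
Price P = sum_t PV_t = 101.058745


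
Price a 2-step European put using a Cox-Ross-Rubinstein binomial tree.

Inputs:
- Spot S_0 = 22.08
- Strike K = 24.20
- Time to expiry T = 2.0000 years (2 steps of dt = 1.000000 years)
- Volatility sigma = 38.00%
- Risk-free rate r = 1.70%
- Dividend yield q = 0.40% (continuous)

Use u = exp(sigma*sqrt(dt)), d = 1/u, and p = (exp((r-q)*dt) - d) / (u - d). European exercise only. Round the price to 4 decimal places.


Answer: Price = V(0,0) = 5.4658

Derivation:
dt = T/N = 1.000000
u = exp(sigma*sqrt(dt)) = 1.462285; d = 1/u = 0.683861
p = (exp((r-q)*dt) - d) / (u - d) = 0.422936
Discount per step: exp(-r*dt) = 0.983144
Stock lattice S(k, i) with i counting down-moves:
  k=0: S(0,0) = 22.0800
  k=1: S(1,0) = 32.2872; S(1,1) = 15.0997
  k=2: S(2,0) = 47.2131; S(2,1) = 22.0800; S(2,2) = 10.3261
Terminal payoffs V(N, i) = max(K - S_T, 0):
  V(2,0) = 0.000000; V(2,1) = 2.120000; V(2,2) = 13.873925
Backward induction: V(k, i) = exp(-r*dt) * [p * V(k+1, i) + (1-p) * V(k+1, i+1)].
  V(1,0) = exp(-r*dt) * [p*0.000000 + (1-p)*2.120000] = 1.202753
  V(1,1) = exp(-r*dt) * [p*2.120000 + (1-p)*13.873925] = 8.752695
  V(0,0) = exp(-r*dt) * [p*1.202753 + (1-p)*8.752695] = 5.465837


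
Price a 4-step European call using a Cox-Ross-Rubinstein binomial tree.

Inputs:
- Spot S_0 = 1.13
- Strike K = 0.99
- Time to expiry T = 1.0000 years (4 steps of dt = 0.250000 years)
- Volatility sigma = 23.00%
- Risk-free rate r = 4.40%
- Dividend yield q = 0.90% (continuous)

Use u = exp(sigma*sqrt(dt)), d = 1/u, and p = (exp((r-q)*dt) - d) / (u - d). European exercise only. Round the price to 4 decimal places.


dt = T/N = 0.250000
u = exp(sigma*sqrt(dt)) = 1.121873; d = 1/u = 0.891366
p = (exp((r-q)*dt) - d) / (u - d) = 0.509408
Discount per step: exp(-r*dt) = 0.989060
Stock lattice S(k, i) with i counting down-moves:
  k=0: S(0,0) = 1.1300
  k=1: S(1,0) = 1.2677; S(1,1) = 1.0072
  k=2: S(2,0) = 1.4222; S(2,1) = 1.1300; S(2,2) = 0.8978
  k=3: S(3,0) = 1.5955; S(3,1) = 1.2677; S(3,2) = 1.0072; S(3,3) = 0.8003
  k=4: S(4,0) = 1.7900; S(4,1) = 1.4222; S(4,2) = 1.1300; S(4,3) = 0.8978; S(4,4) = 0.7134
Terminal payoffs V(N, i) = max(S_T - K, 0):
  V(4,0) = 0.800004; V(4,1) = 0.432218; V(4,2) = 0.140000; V(4,3) = 0.000000; V(4,4) = 0.000000
Backward induction: V(k, i) = exp(-r*dt) * [p * V(k+1, i) + (1-p) * V(k+1, i+1)].
  V(3,0) = exp(-r*dt) * [p*0.800004 + (1-p)*0.432218] = 0.612793
  V(3,1) = exp(-r*dt) * [p*0.432218 + (1-p)*0.140000] = 0.285698
  V(3,2) = exp(-r*dt) * [p*0.140000 + (1-p)*0.000000] = 0.070537
  V(3,3) = exp(-r*dt) * [p*0.000000 + (1-p)*0.000000] = 0.000000
  V(2,0) = exp(-r*dt) * [p*0.612793 + (1-p)*0.285698] = 0.447375
  V(2,1) = exp(-r*dt) * [p*0.285698 + (1-p)*0.070537] = 0.178171
  V(2,2) = exp(-r*dt) * [p*0.070537 + (1-p)*0.000000] = 0.035539
  V(1,0) = exp(-r*dt) * [p*0.447375 + (1-p)*0.178171] = 0.311856
  V(1,1) = exp(-r*dt) * [p*0.178171 + (1-p)*0.035539] = 0.107013
  V(0,0) = exp(-r*dt) * [p*0.311856 + (1-p)*0.107013] = 0.209050

Answer: Price = V(0,0) = 0.2090


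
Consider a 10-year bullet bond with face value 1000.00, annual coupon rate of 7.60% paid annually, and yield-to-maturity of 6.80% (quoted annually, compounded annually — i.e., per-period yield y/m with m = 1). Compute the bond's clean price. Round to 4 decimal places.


Answer: Price = 1056.7118

Derivation:
Coupon per period c = face * coupon_rate / m = 76.000000
Periods per year m = 1; per-period yield y/m = 0.068000
Number of cashflows N = 10
Cashflows (t years, CF_t, discount factor 1/(1+y/m)^(m*t), PV):
  t = 1.0000: CF_t = 76.000000, DF = 0.936330, PV = 71.161049
  t = 2.0000: CF_t = 76.000000, DF = 0.876713, PV = 66.630195
  t = 3.0000: CF_t = 76.000000, DF = 0.820892, PV = 62.387823
  t = 4.0000: CF_t = 76.000000, DF = 0.768626, PV = 58.415565
  t = 5.0000: CF_t = 76.000000, DF = 0.719687, PV = 54.696222
  t = 6.0000: CF_t = 76.000000, DF = 0.673864, PV = 51.213691
  t = 7.0000: CF_t = 76.000000, DF = 0.630959, PV = 47.952894
  t = 8.0000: CF_t = 76.000000, DF = 0.590786, PV = 44.899714
  t = 9.0000: CF_t = 76.000000, DF = 0.553170, PV = 42.040930
  t = 10.0000: CF_t = 1076.000000, DF = 0.517950, PV = 557.313732
Price P = sum_t PV_t = 1056.711816


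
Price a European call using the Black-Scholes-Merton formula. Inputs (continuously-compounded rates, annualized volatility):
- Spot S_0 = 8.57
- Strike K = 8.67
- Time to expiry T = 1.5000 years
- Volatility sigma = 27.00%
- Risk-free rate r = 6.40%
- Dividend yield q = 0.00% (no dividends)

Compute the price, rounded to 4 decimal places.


d1 = (ln(S/K) + (r - q + 0.5*sigma^2) * T) / (sigma * sqrt(T)) = 0.42056814
d2 = d1 - sigma * sqrt(T) = 0.08988703
exp(-rT) = 0.90846402; exp(-qT) = 1.00000000
C = S_0 * exp(-qT) * N(d1) - K * exp(-rT) * N(d2)
N(d1) = 0.66296477; N(d2) = 0.53581150
C = 8.5700 * 1.00000000 * 0.66296477 - 8.6700 * 0.90846402 * 0.53581150 = 1.4614

Answer: Price = 1.4614


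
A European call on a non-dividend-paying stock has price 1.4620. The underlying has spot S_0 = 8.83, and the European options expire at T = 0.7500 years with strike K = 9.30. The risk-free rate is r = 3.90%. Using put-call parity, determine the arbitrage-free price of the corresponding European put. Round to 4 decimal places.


Put-call parity: C - P = S_0 * exp(-qT) - K * exp(-rT).
S_0 * exp(-qT) = 8.8300 * 1.00000000 = 8.83000000
K * exp(-rT) = 9.3000 * 0.97117364 = 9.03191486
P = C - S*exp(-qT) + K*exp(-rT)
P = 1.4620 - 8.83000000 + 9.03191486 = 1.6639

Answer: Put price = 1.6639


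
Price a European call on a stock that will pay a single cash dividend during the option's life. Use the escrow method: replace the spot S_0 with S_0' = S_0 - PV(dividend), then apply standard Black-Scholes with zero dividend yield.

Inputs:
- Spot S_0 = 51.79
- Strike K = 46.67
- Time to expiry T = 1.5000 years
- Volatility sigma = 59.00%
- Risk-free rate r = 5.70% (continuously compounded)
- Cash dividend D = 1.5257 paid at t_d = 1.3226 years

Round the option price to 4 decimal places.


PV(D) = D * exp(-r * t_d) = 1.5257 * 0.92738341 = 1.41490886
S_0' = S_0 - PV(D) = 51.7900 - 1.41490886 = 50.37509114
d1 = (ln(S_0'/K) + (r + sigma^2/2)*T) / (sigma*sqrt(T)) = 0.58534539
d2 = d1 - sigma*sqrt(T) = -0.13725409
exp(-rT) = 0.91805314
N(d1) = 0.72084225; N(d2) = 0.44541498
C = S_0' * N(d1) - K * exp(-rT) * N(d2) = 50.37509114 * 0.72084225 - 46.6700 * 0.91805314 * 0.44541498 = 17.2284

Answer: Price = 17.2284


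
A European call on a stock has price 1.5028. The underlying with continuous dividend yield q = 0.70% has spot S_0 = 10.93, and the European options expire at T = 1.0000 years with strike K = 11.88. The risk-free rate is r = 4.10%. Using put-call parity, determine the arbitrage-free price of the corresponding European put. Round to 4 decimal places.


Put-call parity: C - P = S_0 * exp(-qT) - K * exp(-rT).
S_0 * exp(-qT) = 10.9300 * 0.99302444 = 10.85375716
K * exp(-rT) = 11.8800 * 0.95982913 = 11.40277006
P = C - S*exp(-qT) + K*exp(-rT)
P = 1.5028 - 10.85375716 + 11.40277006 = 2.0518

Answer: Put price = 2.0518


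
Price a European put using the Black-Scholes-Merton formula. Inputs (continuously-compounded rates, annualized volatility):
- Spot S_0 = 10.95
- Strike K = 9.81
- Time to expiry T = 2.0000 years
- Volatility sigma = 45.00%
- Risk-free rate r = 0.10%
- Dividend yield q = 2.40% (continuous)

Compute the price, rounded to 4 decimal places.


d1 = (ln(S/K) + (r - q + 0.5*sigma^2) * T) / (sigma * sqrt(T)) = 0.41866564
d2 = d1 - sigma * sqrt(T) = -0.21773046
exp(-rT) = 0.99800200; exp(-qT) = 0.95313379
P = K * exp(-rT) * N(-d2) - S_0 * exp(-qT) * N(-d1)
N(-d1) = 0.33773025; N(-d2) = 0.58618044
P = 9.8100 * 0.99800200 * 0.58618044 - 10.9500 * 0.95313379 * 0.33773025 = 2.2141

Answer: Price = 2.2141


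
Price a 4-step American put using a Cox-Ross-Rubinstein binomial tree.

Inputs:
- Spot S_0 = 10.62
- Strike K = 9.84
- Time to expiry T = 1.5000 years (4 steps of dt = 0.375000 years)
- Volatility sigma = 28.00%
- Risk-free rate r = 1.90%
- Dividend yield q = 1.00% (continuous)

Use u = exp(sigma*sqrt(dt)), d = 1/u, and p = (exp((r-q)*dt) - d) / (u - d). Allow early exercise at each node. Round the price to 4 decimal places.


Answer: Price = V(0,0) = 0.9920

Derivation:
dt = T/N = 0.375000
u = exp(sigma*sqrt(dt)) = 1.187042; d = 1/u = 0.842430
p = (exp((r-q)*dt) - d) / (u - d) = 0.467049
Discount per step: exp(-r*dt) = 0.992900
Stock lattice S(k, i) with i counting down-moves:
  k=0: S(0,0) = 10.6200
  k=1: S(1,0) = 12.6064; S(1,1) = 8.9466
  k=2: S(2,0) = 14.9643; S(2,1) = 10.6200; S(2,2) = 7.5369
  k=3: S(3,0) = 17.7633; S(3,1) = 12.6064; S(3,2) = 8.9466; S(3,3) = 6.3493
  k=4: S(4,0) = 21.0857; S(4,1) = 14.9643; S(4,2) = 10.6200; S(4,3) = 7.5369; S(4,4) = 5.3489
Terminal payoffs V(N, i) = max(K - S_T, 0):
  V(4,0) = 0.000000; V(4,1) = 0.000000; V(4,2) = 0.000000; V(4,3) = 2.303104; V(4,4) = 4.491148
Backward induction: V(k, i) = exp(-r*dt) * [p * V(k+1, i) + (1-p) * V(k+1, i+1)]; then take max(V_cont, immediate exercise) for American.
  V(3,0) = exp(-r*dt) * [p*0.000000 + (1-p)*0.000000] = 0.000000; exercise = 0.000000; V(3,0) = max -> 0.000000
  V(3,1) = exp(-r*dt) * [p*0.000000 + (1-p)*0.000000] = 0.000000; exercise = 0.000000; V(3,1) = max -> 0.000000
  V(3,2) = exp(-r*dt) * [p*0.000000 + (1-p)*2.303104] = 1.218727; exercise = 0.893390; V(3,2) = max -> 1.218727
  V(3,3) = exp(-r*dt) * [p*2.303104 + (1-p)*4.491148] = 3.444594; exercise = 3.490690; V(3,3) = max -> 3.490690
  V(2,0) = exp(-r*dt) * [p*0.000000 + (1-p)*0.000000] = 0.000000; exercise = 0.000000; V(2,0) = max -> 0.000000
  V(2,1) = exp(-r*dt) * [p*0.000000 + (1-p)*1.218727] = 0.644911; exercise = 0.000000; V(2,1) = max -> 0.644911
  V(2,2) = exp(-r*dt) * [p*1.218727 + (1-p)*3.490690] = 2.412323; exercise = 2.303104; V(2,2) = max -> 2.412323
  V(1,0) = exp(-r*dt) * [p*0.000000 + (1-p)*0.644911] = 0.341266; exercise = 0.000000; V(1,0) = max -> 0.341266
  V(1,1) = exp(-r*dt) * [p*0.644911 + (1-p)*2.412323] = 1.575589; exercise = 0.893390; V(1,1) = max -> 1.575589
  V(0,0) = exp(-r*dt) * [p*0.341266 + (1-p)*1.575589] = 0.992007; exercise = 0.000000; V(0,0) = max -> 0.992007


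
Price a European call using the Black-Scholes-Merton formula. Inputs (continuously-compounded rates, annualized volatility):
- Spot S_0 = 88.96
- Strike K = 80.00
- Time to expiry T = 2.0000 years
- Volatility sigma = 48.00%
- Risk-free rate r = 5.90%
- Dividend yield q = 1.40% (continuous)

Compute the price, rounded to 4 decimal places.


d1 = (ln(S/K) + (r - q + 0.5*sigma^2) * T) / (sigma * sqrt(T)) = 0.62838251
d2 = d1 - sigma * sqrt(T) = -0.05044000
exp(-rT) = 0.88869605; exp(-qT) = 0.97238837
C = S_0 * exp(-qT) * N(d1) - K * exp(-rT) * N(d2)
N(d1) = 0.73512331; N(d2) = 0.47988588
C = 88.9600 * 0.97238837 * 0.73512331 - 80.0000 * 0.88869605 * 0.47988588 = 29.4730

Answer: Price = 29.4730


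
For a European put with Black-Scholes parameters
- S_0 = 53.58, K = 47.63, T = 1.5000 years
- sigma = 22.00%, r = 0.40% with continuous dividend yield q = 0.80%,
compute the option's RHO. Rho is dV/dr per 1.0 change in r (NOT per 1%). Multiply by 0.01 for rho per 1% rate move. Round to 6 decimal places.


d1 = 0.5493279486; d2 = 0.2798840769
phi(d1) = 0.3430705627; exp(-qT) = 0.9880717129; exp(-rT) = 0.9940179641
N(-d2) = 0.3897832220
Rho = -K*T*exp(-rT)*N(-d2) = -47.6300 * 1.5000 * 0.9940179641 * 0.3897832220 = -27.681474

Answer: Rho = -27.681474


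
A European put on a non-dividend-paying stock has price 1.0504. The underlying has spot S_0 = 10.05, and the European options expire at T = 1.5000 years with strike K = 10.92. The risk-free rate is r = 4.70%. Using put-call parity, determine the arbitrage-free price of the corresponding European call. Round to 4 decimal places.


Put-call parity: C - P = S_0 * exp(-qT) - K * exp(-rT).
S_0 * exp(-qT) = 10.0500 * 1.00000000 = 10.05000000
K * exp(-rT) = 10.9200 * 0.93192774 = 10.17665092
C = P + S*exp(-qT) - K*exp(-rT)
C = 1.0504 + 10.05000000 - 10.17665092 = 0.9237

Answer: Call price = 0.9237


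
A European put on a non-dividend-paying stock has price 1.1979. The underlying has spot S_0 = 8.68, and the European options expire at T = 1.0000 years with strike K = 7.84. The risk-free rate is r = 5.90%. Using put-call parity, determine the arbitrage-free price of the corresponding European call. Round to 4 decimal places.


Put-call parity: C - P = S_0 * exp(-qT) - K * exp(-rT).
S_0 * exp(-qT) = 8.6800 * 1.00000000 = 8.68000000
K * exp(-rT) = 7.8400 * 0.94270677 = 7.39082107
C = P + S*exp(-qT) - K*exp(-rT)
C = 1.1979 + 8.68000000 - 7.39082107 = 2.4871

Answer: Call price = 2.4871


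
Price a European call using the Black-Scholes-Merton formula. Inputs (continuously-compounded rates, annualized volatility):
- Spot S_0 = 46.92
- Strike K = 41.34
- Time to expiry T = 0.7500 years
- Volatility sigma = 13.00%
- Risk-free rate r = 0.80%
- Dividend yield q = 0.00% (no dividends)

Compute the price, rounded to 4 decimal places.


d1 = (ln(S/K) + (r - q + 0.5*sigma^2) * T) / (sigma * sqrt(T)) = 1.23420584
d2 = d1 - sigma * sqrt(T) = 1.12162254
exp(-rT) = 0.99401796; exp(-qT) = 1.00000000
C = S_0 * exp(-qT) * N(d1) - K * exp(-rT) * N(d2)
N(d1) = 0.89143689; N(d2) = 0.86898852
C = 46.9200 * 1.00000000 * 0.89143689 - 41.3400 * 0.99401796 * 0.86898852 = 6.1171

Answer: Price = 6.1171


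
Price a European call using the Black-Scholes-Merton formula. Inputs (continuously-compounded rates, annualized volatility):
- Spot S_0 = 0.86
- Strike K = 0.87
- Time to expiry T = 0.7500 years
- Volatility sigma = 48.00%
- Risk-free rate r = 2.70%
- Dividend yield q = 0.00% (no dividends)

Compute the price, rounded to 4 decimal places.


d1 = (ln(S/K) + (r - q + 0.5*sigma^2) * T) / (sigma * sqrt(T)) = 0.22874901
d2 = d1 - sigma * sqrt(T) = -0.18694318
exp(-rT) = 0.97995365; exp(-qT) = 1.00000000
C = S_0 * exp(-qT) * N(d1) - K * exp(-rT) * N(d2)
N(d1) = 0.59046800; N(d2) = 0.42585259
C = 0.8600 * 1.00000000 * 0.59046800 - 0.8700 * 0.97995365 * 0.42585259 = 0.1447

Answer: Price = 0.1447


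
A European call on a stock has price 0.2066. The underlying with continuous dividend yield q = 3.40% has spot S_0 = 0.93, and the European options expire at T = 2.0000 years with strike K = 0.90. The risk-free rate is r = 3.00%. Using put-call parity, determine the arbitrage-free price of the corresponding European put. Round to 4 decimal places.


Put-call parity: C - P = S_0 * exp(-qT) - K * exp(-rT).
S_0 * exp(-qT) = 0.9300 * 0.93426047 = 0.86886224
K * exp(-rT) = 0.9000 * 0.94176453 = 0.84758808
P = C - S*exp(-qT) + K*exp(-rT)
P = 0.2066 - 0.86886224 + 0.84758808 = 0.1853

Answer: Put price = 0.1853


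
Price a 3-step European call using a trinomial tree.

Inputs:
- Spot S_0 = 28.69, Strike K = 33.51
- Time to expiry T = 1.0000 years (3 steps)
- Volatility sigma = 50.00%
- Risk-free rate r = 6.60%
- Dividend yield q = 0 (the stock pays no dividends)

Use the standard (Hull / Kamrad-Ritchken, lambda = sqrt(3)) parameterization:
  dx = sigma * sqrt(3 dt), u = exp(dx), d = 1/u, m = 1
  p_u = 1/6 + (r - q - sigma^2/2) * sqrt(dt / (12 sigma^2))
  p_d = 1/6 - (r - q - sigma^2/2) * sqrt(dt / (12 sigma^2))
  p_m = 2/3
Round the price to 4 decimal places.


dt = T/N = 0.333333; dx = sigma*sqrt(3*dt) = 0.500000
u = exp(dx) = 1.648721; d = 1/u = 0.606531
p_u = 0.147000, p_m = 0.666667, p_d = 0.186333
Discount per step: exp(-r*dt) = 0.978240
Stock lattice S(k, j) with j the centered position index:
  k=0: S(0,+0) = 28.6900
  k=1: S(1,-1) = 17.4014; S(1,+0) = 28.6900; S(1,+1) = 47.3018
  k=2: S(2,-2) = 10.5545; S(2,-1) = 17.4014; S(2,+0) = 28.6900; S(2,+1) = 47.3018; S(2,+2) = 77.9875
  k=3: S(3,-3) = 6.4016; S(3,-2) = 10.5545; S(3,-1) = 17.4014; S(3,+0) = 28.6900; S(3,+1) = 47.3018; S(3,+2) = 77.9875; S(3,+3) = 128.5797
Terminal payoffs V(N, j) = max(S_T - K, 0):
  V(3,-3) = 0.000000; V(3,-2) = 0.000000; V(3,-1) = 0.000000; V(3,+0) = 0.000000; V(3,+1) = 13.791813; V(3,+2) = 44.477506; V(3,+3) = 95.069659
Backward induction: V(k, j) = exp(-r*dt) * [p_u * V(k+1, j+1) + p_m * V(k+1, j) + p_d * V(k+1, j-1)]
  V(2,-2) = exp(-r*dt) * [p_u*0.000000 + p_m*0.000000 + p_d*0.000000] = 0.000000
  V(2,-1) = exp(-r*dt) * [p_u*0.000000 + p_m*0.000000 + p_d*0.000000] = 0.000000
  V(2,+0) = exp(-r*dt) * [p_u*13.791813 + p_m*0.000000 + p_d*0.000000] = 1.983281
  V(2,+1) = exp(-r*dt) * [p_u*44.477506 + p_m*13.791813 + p_d*0.000000] = 15.390395
  V(2,+2) = exp(-r*dt) * [p_u*95.069659 + p_m*44.477506 + p_d*13.791813] = 45.191554
  V(1,-1) = exp(-r*dt) * [p_u*1.983281 + p_m*0.000000 + p_d*0.000000] = 0.285198
  V(1,+0) = exp(-r*dt) * [p_u*15.390395 + p_m*1.983281 + p_d*0.000000] = 3.506576
  V(1,+1) = exp(-r*dt) * [p_u*45.191554 + p_m*15.390395 + p_d*1.983281] = 16.897117
  V(0,+0) = exp(-r*dt) * [p_u*16.897117 + p_m*3.506576 + p_d*0.285198] = 4.768662

Answer: Price = V(0,0) = 4.7687


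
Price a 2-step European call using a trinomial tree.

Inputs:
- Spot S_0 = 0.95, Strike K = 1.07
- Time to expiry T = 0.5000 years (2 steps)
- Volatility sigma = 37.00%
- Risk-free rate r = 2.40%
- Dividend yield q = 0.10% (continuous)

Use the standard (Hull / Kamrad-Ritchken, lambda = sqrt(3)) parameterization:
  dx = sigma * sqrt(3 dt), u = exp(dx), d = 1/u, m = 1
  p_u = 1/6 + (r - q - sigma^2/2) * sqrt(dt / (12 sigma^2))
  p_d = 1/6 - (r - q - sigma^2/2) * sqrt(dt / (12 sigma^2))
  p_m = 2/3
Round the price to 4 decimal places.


Answer: Price = V(0,0) = 0.0629

Derivation:
dt = T/N = 0.250000; dx = sigma*sqrt(3*dt) = 0.320429
u = exp(dx) = 1.377719; d = 1/u = 0.725837
p_u = 0.148937, p_m = 0.666667, p_d = 0.184397
Discount per step: exp(-r*dt) = 0.994018
Stock lattice S(k, j) with j the centered position index:
  k=0: S(0,+0) = 0.9500
  k=1: S(1,-1) = 0.6895; S(1,+0) = 0.9500; S(1,+1) = 1.3088
  k=2: S(2,-2) = 0.5005; S(2,-1) = 0.6895; S(2,+0) = 0.9500; S(2,+1) = 1.3088; S(2,+2) = 1.8032
Terminal payoffs V(N, j) = max(S_T - K, 0):
  V(2,-2) = 0.000000; V(2,-1) = 0.000000; V(2,+0) = 0.000000; V(2,+1) = 0.238833; V(2,+2) = 0.733205
Backward induction: V(k, j) = exp(-r*dt) * [p_u * V(k+1, j+1) + p_m * V(k+1, j) + p_d * V(k+1, j-1)]
  V(1,-1) = exp(-r*dt) * [p_u*0.000000 + p_m*0.000000 + p_d*0.000000] = 0.000000
  V(1,+0) = exp(-r*dt) * [p_u*0.238833 + p_m*0.000000 + p_d*0.000000] = 0.035358
  V(1,+1) = exp(-r*dt) * [p_u*0.733205 + p_m*0.238833 + p_d*0.000000] = 0.266817
  V(0,+0) = exp(-r*dt) * [p_u*0.266817 + p_m*0.035358 + p_d*0.000000] = 0.062932


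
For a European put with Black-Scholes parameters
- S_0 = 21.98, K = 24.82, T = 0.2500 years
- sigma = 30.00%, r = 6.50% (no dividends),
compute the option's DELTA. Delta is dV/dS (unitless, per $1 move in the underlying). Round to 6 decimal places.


Answer: Delta = -0.734598

Derivation:
d1 = -0.6267788720; d2 = -0.7767788720
phi(d1) = 0.3277958049; exp(-qT) = 1.0000000000; exp(-rT) = 0.9838813190
N(-d1) = 0.7345979026
Delta = -exp(-qT) * N(-d1) = -1.0000000000 * 0.7345979026 = -0.734598


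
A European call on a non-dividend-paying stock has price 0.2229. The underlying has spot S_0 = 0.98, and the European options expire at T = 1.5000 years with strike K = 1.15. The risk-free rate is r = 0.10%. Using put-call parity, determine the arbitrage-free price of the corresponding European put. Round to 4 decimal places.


Answer: Put price = 0.3912

Derivation:
Put-call parity: C - P = S_0 * exp(-qT) - K * exp(-rT).
S_0 * exp(-qT) = 0.9800 * 1.00000000 = 0.98000000
K * exp(-rT) = 1.1500 * 0.99850112 = 1.14827629
P = C - S*exp(-qT) + K*exp(-rT)
P = 0.2229 - 0.98000000 + 1.14827629 = 0.3912


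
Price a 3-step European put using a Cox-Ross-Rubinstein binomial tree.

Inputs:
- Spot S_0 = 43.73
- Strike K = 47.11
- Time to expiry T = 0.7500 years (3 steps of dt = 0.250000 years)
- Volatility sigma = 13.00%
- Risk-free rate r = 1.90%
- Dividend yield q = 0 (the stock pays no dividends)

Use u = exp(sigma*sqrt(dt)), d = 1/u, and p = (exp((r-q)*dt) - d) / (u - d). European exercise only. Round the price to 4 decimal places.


dt = T/N = 0.250000
u = exp(sigma*sqrt(dt)) = 1.067159; d = 1/u = 0.937067
p = (exp((r-q)*dt) - d) / (u - d) = 0.520355
Discount per step: exp(-r*dt) = 0.995261
Stock lattice S(k, i) with i counting down-moves:
  k=0: S(0,0) = 43.7300
  k=1: S(1,0) = 46.6669; S(1,1) = 40.9780
  k=2: S(2,0) = 49.8010; S(2,1) = 43.7300; S(2,2) = 38.3991
  k=3: S(3,0) = 53.1455; S(3,1) = 46.6669; S(3,2) = 40.9780; S(3,3) = 35.9826
Terminal payoffs V(N, i) = max(K - S_T, 0):
  V(3,0) = 0.000000; V(3,1) = 0.443136; V(3,2) = 6.132040; V(3,3) = 11.127440
Backward induction: V(k, i) = exp(-r*dt) * [p * V(k+1, i) + (1-p) * V(k+1, i+1)].
  V(2,0) = exp(-r*dt) * [p*0.000000 + (1-p)*0.443136] = 0.211541
  V(2,1) = exp(-r*dt) * [p*0.443136 + (1-p)*6.132040] = 3.156758
  V(2,2) = exp(-r*dt) * [p*6.132040 + (1-p)*11.127440] = 8.487645
  V(1,0) = exp(-r*dt) * [p*0.211541 + (1-p)*3.156758] = 1.616502
  V(1,1) = exp(-r*dt) * [p*3.156758 + (1-p)*8.487645] = 5.686614
  V(0,0) = exp(-r*dt) * [p*1.616502 + (1-p)*5.686614] = 3.551798

Answer: Price = V(0,0) = 3.5518


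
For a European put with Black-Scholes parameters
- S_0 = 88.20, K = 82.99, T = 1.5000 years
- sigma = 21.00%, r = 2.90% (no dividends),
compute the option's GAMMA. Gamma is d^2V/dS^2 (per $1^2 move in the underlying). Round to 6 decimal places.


d1 = 0.5344625046; d2 = 0.2772660816
phi(d1) = 0.3458453332; exp(-qT) = 1.0000000000; exp(-rT) = 0.9574325541
Gamma = exp(-qT) * phi(d1) / (S * sigma * sqrt(T)) = 1.0000000000 * 0.3458453332 / (88.2000 * 0.2100 * 1.2247448714) = 0.015246

Answer: Gamma = 0.015246
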